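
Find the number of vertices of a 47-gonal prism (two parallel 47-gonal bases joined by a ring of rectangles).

A prism on an n-gon has two n-gon bases and n rectangular sides: V = 2·47 = 94, E = 3·47 = 141, F = 47 + 2 = 49.

94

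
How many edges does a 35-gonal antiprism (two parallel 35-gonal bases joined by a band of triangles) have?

140

An antiprism on an n-gon has two n-gon caps and 2n triangles: V = 2·35 = 70, E = 4·35 = 140, F = 2·35 + 2 = 72.
Check: V − E + F = 70 − 140 + 72 = 2.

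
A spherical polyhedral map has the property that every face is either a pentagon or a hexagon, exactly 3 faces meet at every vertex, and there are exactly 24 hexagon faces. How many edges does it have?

102

Let x be the number of pentagons; then F = 24 + x.
Edge–face incidences: 2E = 6·24 + 5·x = 144 + 5x.
Every vertex has degree 3, so 3V = 2E.
Euler: V − E + F = 2 ⇒ (2E)/3 − E + (24 + x) = 2.
Multiply by 6: 2·(2E) − 3·(2E) + 6·(24 + x) = 12, i.e. 144 + 6x − (144 + 5x) = 12.
Collecting terms: x = 12.
Then 2E = 144 + 5·12 = 204, so E = 102, V = 2E/3 = 68, F = 24 + 12 = 36.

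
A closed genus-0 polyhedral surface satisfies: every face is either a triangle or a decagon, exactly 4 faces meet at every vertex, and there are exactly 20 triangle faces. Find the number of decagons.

2

Let x be the number of decagons; then F = 20 + x.
Edge–face incidences: 2E = 3·20 + 10·x = 60 + 10x.
Every vertex has degree 4, so 4V = 2E.
Euler: V − E + F = 2 ⇒ (2E)/4 − E + (20 + x) = 2.
Multiply by 8: 2·(2E) − 4·(2E) + 8·(20 + x) = 16, i.e. 160 + 8x − 2·(60 + 10x) = 16.
Collecting terms: −12x + 40 = 16, so −12x = −24, so x = 2.
Then 2E = 60 + 10·2 = 80, so E = 40, V = 2E/4 = 20, F = 20 + 2 = 22.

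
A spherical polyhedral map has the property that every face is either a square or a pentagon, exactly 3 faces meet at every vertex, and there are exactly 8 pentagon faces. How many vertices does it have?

16

Let x be the number of squares; then F = 8 + x.
Edge–face incidences: 2E = 5·8 + 4·x = 40 + 4x.
Every vertex has degree 3, so 3V = 2E.
Euler: V − E + F = 2 ⇒ (2E)/3 − E + (8 + x) = 2.
Multiply by 6: 2·(2E) − 3·(2E) + 6·(8 + x) = 12, i.e. 48 + 6x − (40 + 4x) = 12.
Collecting terms: 2x + 8 = 12, so 2x = 4, so x = 2.
Then 2E = 40 + 4·2 = 48, so E = 24, V = 2E/3 = 16, F = 8 + 2 = 10.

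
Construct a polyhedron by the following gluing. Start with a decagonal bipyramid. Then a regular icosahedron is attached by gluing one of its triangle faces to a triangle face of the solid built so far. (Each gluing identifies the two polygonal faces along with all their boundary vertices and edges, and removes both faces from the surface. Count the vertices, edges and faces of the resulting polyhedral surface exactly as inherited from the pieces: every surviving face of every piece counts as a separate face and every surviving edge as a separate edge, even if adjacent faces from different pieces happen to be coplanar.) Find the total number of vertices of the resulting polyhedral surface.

21

A decagonal bipyramid: V=12, E=30, F=20.
Attach a regular icosahedron (V=12, E=30, F=20) along a 3-gon: merge 3 vertices and 3 edges, delete both glued faces → V=21, E=57, F=38.
Check: V − E + F = 21 − 57 + 38 = 2.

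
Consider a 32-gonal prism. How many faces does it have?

34

A prism on an n-gon has two n-gon bases and n rectangular sides: V = 2·32 = 64, E = 3·32 = 96, F = 32 + 2 = 34.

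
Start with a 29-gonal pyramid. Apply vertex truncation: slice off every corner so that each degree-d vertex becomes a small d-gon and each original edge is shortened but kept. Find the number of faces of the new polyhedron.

60

The base solid has V = 30, E = 58, F = 30.
Truncation replaces each original edge-end by a new vertex, so V′ = 2E = 116.
Each original edge survives, and each old vertex of degree d contributes d new edges; summing degrees gives Σd = 2E, so E′ = E + 2E = 3E = 174.
Each original face survives and each original vertex becomes one new face: F′ = F + V = 60.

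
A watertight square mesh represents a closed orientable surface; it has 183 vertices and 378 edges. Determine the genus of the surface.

Every face is a square and each edge borders two faces, so 4F = 2·378, giving F = 189.
χ = V − E + F = 183 − 378 + 189 = -6.
For a closed orientable surface χ = 2 − 2g, so g = (2 − (-6))/2 = 4.

4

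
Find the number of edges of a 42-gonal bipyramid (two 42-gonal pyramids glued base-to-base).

126

A bipyramid over an n-gon has 2n triangular faces and n + 2 vertices: V = 42 + 2 = 44, E = 3·42 = 126, F = 2·42 = 84.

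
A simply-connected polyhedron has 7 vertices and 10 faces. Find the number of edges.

15

Here V − E + F = 2.
E = V + F − (2) = 7 + 10 − (2) = 15.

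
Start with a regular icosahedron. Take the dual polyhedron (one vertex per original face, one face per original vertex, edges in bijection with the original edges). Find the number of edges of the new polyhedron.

30

The base solid has V = 12, E = 30, F = 20.
The dual swaps V and F and preserves E: V′ = F = 20, E′ = E = 30, F′ = V = 12.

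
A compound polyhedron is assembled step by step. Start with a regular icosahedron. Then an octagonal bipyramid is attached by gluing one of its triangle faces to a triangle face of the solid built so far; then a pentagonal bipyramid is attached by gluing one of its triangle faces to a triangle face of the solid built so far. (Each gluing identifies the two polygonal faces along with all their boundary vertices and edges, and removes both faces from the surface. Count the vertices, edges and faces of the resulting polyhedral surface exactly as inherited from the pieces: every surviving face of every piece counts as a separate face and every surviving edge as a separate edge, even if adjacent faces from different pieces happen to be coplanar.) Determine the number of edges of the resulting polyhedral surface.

63

A regular icosahedron: V=12, E=30, F=20.
Attach an octagonal bipyramid (V=10, E=24, F=16) along a 3-gon: merge 3 vertices and 3 edges, delete both glued faces → V=19, E=51, F=34.
Attach a pentagonal bipyramid (V=7, E=15, F=10) along a 3-gon: merge 3 vertices and 3 edges, delete both glued faces → V=23, E=63, F=42.
Check: V − E + F = 23 − 63 + 42 = 2.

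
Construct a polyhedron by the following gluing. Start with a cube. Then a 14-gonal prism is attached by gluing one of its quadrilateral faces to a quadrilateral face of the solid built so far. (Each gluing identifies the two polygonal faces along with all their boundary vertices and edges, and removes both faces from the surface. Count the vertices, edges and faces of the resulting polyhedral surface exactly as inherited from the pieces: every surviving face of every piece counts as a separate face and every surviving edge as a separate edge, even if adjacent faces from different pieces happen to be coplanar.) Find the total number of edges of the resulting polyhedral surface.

50

A cube: V=8, E=12, F=6.
Attach a 14-gonal prism (V=28, E=42, F=16) along a 4-gon: merge 4 vertices and 4 edges, delete both glued faces → V=32, E=50, F=20.
Check: V − E + F = 32 − 50 + 20 = 2.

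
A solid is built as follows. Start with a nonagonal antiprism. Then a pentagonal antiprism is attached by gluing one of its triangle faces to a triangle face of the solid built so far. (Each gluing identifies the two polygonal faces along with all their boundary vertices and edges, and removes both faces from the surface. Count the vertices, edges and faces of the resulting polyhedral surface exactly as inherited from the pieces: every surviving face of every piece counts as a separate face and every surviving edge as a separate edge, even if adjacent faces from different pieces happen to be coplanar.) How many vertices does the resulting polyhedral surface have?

A nonagonal antiprism: V=18, E=36, F=20.
Attach a pentagonal antiprism (V=10, E=20, F=12) along a 3-gon: merge 3 vertices and 3 edges, delete both glued faces → V=25, E=53, F=30.
Check: V − E + F = 25 − 53 + 30 = 2.

25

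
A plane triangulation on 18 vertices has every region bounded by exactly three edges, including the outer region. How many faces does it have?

In a plane triangulation 3F = 2E and V − E + F = 2, so F = 2V − 4 = 2·18 − 4 = 32.

32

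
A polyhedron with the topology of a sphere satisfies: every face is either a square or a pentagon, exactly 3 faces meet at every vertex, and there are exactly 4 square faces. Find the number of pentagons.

4

Let x be the number of pentagons; then F = 4 + x.
Edge–face incidences: 2E = 4·4 + 5·x = 16 + 5x.
Every vertex has degree 3, so 3V = 2E.
Euler: V − E + F = 2 ⇒ (2E)/3 − E + (4 + x) = 2.
Multiply by 6: 2·(2E) − 3·(2E) + 6·(4 + x) = 12, i.e. 24 + 6x − (16 + 5x) = 12.
Collecting terms: x + 8 = 12, so x = 4.
Then 2E = 16 + 5·4 = 36, so E = 18, V = 2E/3 = 12, F = 4 + 4 = 8.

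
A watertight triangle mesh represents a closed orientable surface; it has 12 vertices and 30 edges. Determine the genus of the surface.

Every face is a triangle and each edge borders two faces, so 3F = 2·30, giving F = 20.
χ = V − E + F = 12 − 30 + 20 = 2.
For a closed orientable surface χ = 2 − 2g, so g = (2 − (2))/2 = 0.

0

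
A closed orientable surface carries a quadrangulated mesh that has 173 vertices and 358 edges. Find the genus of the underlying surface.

4

Every face is a square and each edge borders two faces, so 4F = 2·358, giving F = 179.
χ = V − E + F = 173 − 358 + 179 = -6.
For a closed orientable surface χ = 2 − 2g, so g = (2 − (-6))/2 = 4.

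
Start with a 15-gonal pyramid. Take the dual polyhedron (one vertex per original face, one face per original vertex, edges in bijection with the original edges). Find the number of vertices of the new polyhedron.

The base solid has V = 16, E = 30, F = 16.
The dual swaps V and F and preserves E: V′ = F = 16, E′ = E = 30, F′ = V = 16.

16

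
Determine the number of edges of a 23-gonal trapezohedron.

The n-trapezohedron (dual of the n-antiprism) has V = 2·23 + 2 = 48, E = 4·23 = 92, F = 2·23 = 46.

92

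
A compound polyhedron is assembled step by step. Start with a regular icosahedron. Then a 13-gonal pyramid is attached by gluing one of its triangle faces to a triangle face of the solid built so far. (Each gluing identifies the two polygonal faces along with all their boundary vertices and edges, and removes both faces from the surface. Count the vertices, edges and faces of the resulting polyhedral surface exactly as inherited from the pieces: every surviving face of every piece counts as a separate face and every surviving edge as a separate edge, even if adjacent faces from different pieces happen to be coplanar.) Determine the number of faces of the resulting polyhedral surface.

A regular icosahedron: V=12, E=30, F=20.
Attach a 13-gonal pyramid (V=14, E=26, F=14) along a 3-gon: merge 3 vertices and 3 edges, delete both glued faces → V=23, E=53, F=32.
Check: V − E + F = 23 − 53 + 32 = 2.

32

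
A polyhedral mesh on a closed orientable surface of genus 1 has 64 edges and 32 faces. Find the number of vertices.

32

For a closed orientable surface of genus 1, χ = 2 − 2·1 = 0.
V = 0 + E − F = 0 + 64 − 32 = 32.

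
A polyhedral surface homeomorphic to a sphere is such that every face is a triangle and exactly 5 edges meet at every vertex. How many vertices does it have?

Each face has 3 edges and each edge borders two faces, so 2E = 3F.
Each vertex has degree 5, so 5V = 2E and hence V = 3F/5.
Euler: V − E + F = 2 ⇒ (3F/5) − (3F/2) + F = 2.
Multiply by 10: (6 − 15 + 10)F = 20, i.e. 1F = 20.
So F = 20, E = 3·20/2 = 30, V = 3·20/5 = 12.

12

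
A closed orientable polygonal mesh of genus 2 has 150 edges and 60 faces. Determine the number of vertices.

88

For a closed orientable surface of genus 2, χ = 2 − 2·2 = -2.
V = -2 + E − F = -2 + 150 − 60 = 88.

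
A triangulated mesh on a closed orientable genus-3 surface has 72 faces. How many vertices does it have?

χ = 2 − 2·3 = -4, and every face is a triangle so 3F = 2E.
E = 3·72/2 = 108. Then V = -4 + E − F = -4 + 108 − 72 = 32.

32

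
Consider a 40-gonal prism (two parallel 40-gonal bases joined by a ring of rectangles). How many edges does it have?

120

A prism on an n-gon has two n-gon bases and n rectangular sides: V = 2·40 = 80, E = 3·40 = 120, F = 40 + 2 = 42.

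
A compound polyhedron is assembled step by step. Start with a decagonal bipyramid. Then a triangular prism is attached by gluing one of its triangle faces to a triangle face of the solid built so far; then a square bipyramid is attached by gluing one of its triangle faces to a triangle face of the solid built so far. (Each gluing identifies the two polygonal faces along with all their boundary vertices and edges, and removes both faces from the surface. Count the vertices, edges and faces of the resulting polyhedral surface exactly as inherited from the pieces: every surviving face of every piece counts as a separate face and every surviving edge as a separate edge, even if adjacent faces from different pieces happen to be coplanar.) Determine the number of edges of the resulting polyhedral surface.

45

A decagonal bipyramid: V=12, E=30, F=20.
Attach a triangular prism (V=6, E=9, F=5) along a 3-gon: merge 3 vertices and 3 edges, delete both glued faces → V=15, E=36, F=23.
Attach a square bipyramid (V=6, E=12, F=8) along a 3-gon: merge 3 vertices and 3 edges, delete both glued faces → V=18, E=45, F=29.
Check: V − E + F = 18 − 45 + 29 = 2.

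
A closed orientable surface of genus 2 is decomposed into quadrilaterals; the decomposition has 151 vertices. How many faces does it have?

153

χ = 2 − 2·2 = -2, and every face is a square so 4F = 2E.
V − E + F = -2 with E = 4F/2 gives 151 − (4/2 − 1)·F = -2, so F = 153 and E = 306.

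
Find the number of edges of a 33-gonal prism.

99

A prism on an n-gon has two n-gon bases and n rectangular sides: V = 2·33 = 66, E = 3·33 = 99, F = 33 + 2 = 35.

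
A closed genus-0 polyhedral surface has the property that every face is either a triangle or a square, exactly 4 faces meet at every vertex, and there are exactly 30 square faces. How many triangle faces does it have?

8

Let x be the number of triangles; then F = 30 + x.
Edge–face incidences: 2E = 4·30 + 3·x = 120 + 3x.
Every vertex has degree 4, so 4V = 2E.
Euler: V − E + F = 2 ⇒ (2E)/4 − E + (30 + x) = 2.
Multiply by 8: 2·(2E) − 4·(2E) + 8·(30 + x) = 16, i.e. 240 + 8x − 2·(120 + 3x) = 16.
Collecting terms: 2x = 16, so x = 8.
Then 2E = 120 + 3·8 = 144, so E = 72, V = 2E/4 = 36, F = 30 + 8 = 38.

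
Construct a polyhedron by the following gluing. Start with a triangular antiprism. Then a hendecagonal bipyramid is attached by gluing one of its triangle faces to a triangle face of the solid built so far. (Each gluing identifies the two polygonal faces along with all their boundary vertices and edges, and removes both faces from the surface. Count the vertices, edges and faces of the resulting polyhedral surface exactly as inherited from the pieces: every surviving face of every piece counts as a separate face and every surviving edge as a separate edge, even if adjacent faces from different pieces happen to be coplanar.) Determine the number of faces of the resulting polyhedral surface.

A triangular antiprism: V=6, E=12, F=8.
Attach a hendecagonal bipyramid (V=13, E=33, F=22) along a 3-gon: merge 3 vertices and 3 edges, delete both glued faces → V=16, E=42, F=28.
Check: V − E + F = 16 − 42 + 28 = 2.

28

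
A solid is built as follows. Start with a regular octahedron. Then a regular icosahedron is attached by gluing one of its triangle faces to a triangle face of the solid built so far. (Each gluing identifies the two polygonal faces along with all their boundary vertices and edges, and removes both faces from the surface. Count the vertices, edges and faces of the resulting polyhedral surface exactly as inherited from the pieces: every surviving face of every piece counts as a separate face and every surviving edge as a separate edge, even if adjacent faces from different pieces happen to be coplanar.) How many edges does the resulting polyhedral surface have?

39

A regular octahedron: V=6, E=12, F=8.
Attach a regular icosahedron (V=12, E=30, F=20) along a 3-gon: merge 3 vertices and 3 edges, delete both glued faces → V=15, E=39, F=26.
Check: V − E + F = 15 − 39 + 26 = 2.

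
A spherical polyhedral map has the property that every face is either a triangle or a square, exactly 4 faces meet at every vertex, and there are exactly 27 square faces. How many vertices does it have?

Let x be the number of triangles; then F = 27 + x.
Edge–face incidences: 2E = 4·27 + 3·x = 108 + 3x.
Every vertex has degree 4, so 4V = 2E.
Euler: V − E + F = 2 ⇒ (2E)/4 − E + (27 + x) = 2.
Multiply by 8: 2·(2E) − 4·(2E) + 8·(27 + x) = 16, i.e. 216 + 8x − 2·(108 + 3x) = 16.
Collecting terms: 2x = 16, so x = 8.
Then 2E = 108 + 3·8 = 132, so E = 66, V = 2E/4 = 33, F = 27 + 8 = 35.

33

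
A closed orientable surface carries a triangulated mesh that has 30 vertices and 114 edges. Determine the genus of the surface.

5

Every face is a triangle and each edge borders two faces, so 3F = 2·114, giving F = 76.
χ = V − E + F = 30 − 114 + 76 = -8.
For a closed orientable surface χ = 2 − 2g, so g = (2 − (-8))/2 = 5.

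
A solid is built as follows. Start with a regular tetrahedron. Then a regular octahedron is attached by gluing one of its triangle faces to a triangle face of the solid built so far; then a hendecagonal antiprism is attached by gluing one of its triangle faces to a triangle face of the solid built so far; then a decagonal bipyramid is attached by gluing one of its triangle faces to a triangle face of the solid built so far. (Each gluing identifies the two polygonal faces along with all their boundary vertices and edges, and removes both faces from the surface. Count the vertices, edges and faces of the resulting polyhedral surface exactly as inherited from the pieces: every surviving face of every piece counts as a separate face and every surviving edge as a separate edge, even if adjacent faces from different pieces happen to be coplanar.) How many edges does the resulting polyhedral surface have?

83

A regular tetrahedron: V=4, E=6, F=4.
Attach a regular octahedron (V=6, E=12, F=8) along a 3-gon: merge 3 vertices and 3 edges, delete both glued faces → V=7, E=15, F=10.
Attach a hendecagonal antiprism (V=22, E=44, F=24) along a 3-gon: merge 3 vertices and 3 edges, delete both glued faces → V=26, E=56, F=32.
Attach a decagonal bipyramid (V=12, E=30, F=20) along a 3-gon: merge 3 vertices and 3 edges, delete both glued faces → V=35, E=83, F=50.
Check: V − E + F = 35 − 83 + 50 = 2.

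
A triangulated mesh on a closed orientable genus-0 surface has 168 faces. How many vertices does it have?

χ = 2 − 2·0 = 2, and every face is a triangle so 3F = 2E.
E = 3·168/2 = 252. Then V = 2 + E − F = 2 + 252 − 168 = 86.

86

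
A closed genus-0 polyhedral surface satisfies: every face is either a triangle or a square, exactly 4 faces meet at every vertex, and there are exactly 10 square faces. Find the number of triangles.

Let x be the number of triangles; then F = 10 + x.
Edge–face incidences: 2E = 4·10 + 3·x = 40 + 3x.
Every vertex has degree 4, so 4V = 2E.
Euler: V − E + F = 2 ⇒ (2E)/4 − E + (10 + x) = 2.
Multiply by 8: 2·(2E) − 4·(2E) + 8·(10 + x) = 16, i.e. 80 + 8x − 2·(40 + 3x) = 16.
Collecting terms: 2x = 16, so x = 8.
Then 2E = 40 + 3·8 = 64, so E = 32, V = 2E/4 = 16, F = 10 + 8 = 18.

8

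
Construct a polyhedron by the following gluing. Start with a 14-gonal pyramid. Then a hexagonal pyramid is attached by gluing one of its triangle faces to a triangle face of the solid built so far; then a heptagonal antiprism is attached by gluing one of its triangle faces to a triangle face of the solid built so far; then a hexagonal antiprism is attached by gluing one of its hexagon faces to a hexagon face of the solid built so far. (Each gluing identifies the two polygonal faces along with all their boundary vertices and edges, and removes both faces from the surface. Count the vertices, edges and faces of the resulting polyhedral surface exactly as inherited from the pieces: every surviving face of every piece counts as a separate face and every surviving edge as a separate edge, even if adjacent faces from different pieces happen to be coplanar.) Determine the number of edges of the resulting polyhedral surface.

80

A 14-gonal pyramid: V=15, E=28, F=15.
Attach a hexagonal pyramid (V=7, E=12, F=7) along a 3-gon: merge 3 vertices and 3 edges, delete both glued faces → V=19, E=37, F=20.
Attach a heptagonal antiprism (V=14, E=28, F=16) along a 3-gon: merge 3 vertices and 3 edges, delete both glued faces → V=30, E=62, F=34.
Attach a hexagonal antiprism (V=12, E=24, F=14) along a 6-gon: merge 6 vertices and 6 edges, delete both glued faces → V=36, E=80, F=46.
Check: V − E + F = 36 − 80 + 46 = 2.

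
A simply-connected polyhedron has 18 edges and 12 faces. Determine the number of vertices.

Here V − E + F = 2.
V = 2 + E − F = 2 + 18 − 12 = 8.

8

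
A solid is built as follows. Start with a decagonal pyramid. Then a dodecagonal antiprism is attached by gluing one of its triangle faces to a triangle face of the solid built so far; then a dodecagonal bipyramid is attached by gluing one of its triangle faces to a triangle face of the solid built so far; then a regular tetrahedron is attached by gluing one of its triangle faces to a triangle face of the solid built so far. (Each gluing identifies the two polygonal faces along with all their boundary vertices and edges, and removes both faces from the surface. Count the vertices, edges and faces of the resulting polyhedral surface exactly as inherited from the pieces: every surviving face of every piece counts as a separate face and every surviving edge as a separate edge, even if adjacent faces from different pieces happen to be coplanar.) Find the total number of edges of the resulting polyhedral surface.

A decagonal pyramid: V=11, E=20, F=11.
Attach a dodecagonal antiprism (V=24, E=48, F=26) along a 3-gon: merge 3 vertices and 3 edges, delete both glued faces → V=32, E=65, F=35.
Attach a dodecagonal bipyramid (V=14, E=36, F=24) along a 3-gon: merge 3 vertices and 3 edges, delete both glued faces → V=43, E=98, F=57.
Attach a regular tetrahedron (V=4, E=6, F=4) along a 3-gon: merge 3 vertices and 3 edges, delete both glued faces → V=44, E=101, F=59.
Check: V − E + F = 44 − 101 + 59 = 2.

101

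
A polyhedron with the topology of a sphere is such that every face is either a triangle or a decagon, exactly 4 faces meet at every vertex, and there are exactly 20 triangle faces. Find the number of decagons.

Let x be the number of decagons; then F = 20 + x.
Edge–face incidences: 2E = 3·20 + 10·x = 60 + 10x.
Every vertex has degree 4, so 4V = 2E.
Euler: V − E + F = 2 ⇒ (2E)/4 − E + (20 + x) = 2.
Multiply by 8: 2·(2E) − 4·(2E) + 8·(20 + x) = 16, i.e. 160 + 8x − 2·(60 + 10x) = 16.
Collecting terms: −12x + 40 = 16, so −12x = −24, so x = 2.
Then 2E = 60 + 10·2 = 80, so E = 40, V = 2E/4 = 20, F = 20 + 2 = 22.

2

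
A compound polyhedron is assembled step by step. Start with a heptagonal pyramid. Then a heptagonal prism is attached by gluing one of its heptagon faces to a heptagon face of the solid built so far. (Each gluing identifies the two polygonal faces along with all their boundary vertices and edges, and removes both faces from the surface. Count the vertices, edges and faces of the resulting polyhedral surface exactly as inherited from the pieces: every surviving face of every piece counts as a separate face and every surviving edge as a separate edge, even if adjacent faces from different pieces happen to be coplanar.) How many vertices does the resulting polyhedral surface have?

A heptagonal pyramid: V=8, E=14, F=8.
Attach a heptagonal prism (V=14, E=21, F=9) along a 7-gon: merge 7 vertices and 7 edges, delete both glued faces → V=15, E=28, F=15.
Check: V − E + F = 15 − 28 + 15 = 2.

15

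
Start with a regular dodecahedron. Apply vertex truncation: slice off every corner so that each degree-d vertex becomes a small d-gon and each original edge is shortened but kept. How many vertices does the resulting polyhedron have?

60

The base solid has V = 20, E = 30, F = 12.
Truncation replaces each original edge-end by a new vertex, so V′ = 2E = 60.
Each original edge survives, and each old vertex of degree d contributes d new edges; summing degrees gives Σd = 2E, so E′ = E + 2E = 3E = 90.
Each original face survives and each original vertex becomes one new face: F′ = F + V = 32.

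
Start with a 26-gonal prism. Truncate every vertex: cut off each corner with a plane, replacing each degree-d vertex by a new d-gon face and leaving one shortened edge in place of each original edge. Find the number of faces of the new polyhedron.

80

The base solid has V = 52, E = 78, F = 28.
Truncation replaces each original edge-end by a new vertex, so V′ = 2E = 156.
Each original edge survives, and each old vertex of degree d contributes d new edges; summing degrees gives Σd = 2E, so E′ = E + 2E = 3E = 234.
Each original face survives and each original vertex becomes one new face: F′ = F + V = 80.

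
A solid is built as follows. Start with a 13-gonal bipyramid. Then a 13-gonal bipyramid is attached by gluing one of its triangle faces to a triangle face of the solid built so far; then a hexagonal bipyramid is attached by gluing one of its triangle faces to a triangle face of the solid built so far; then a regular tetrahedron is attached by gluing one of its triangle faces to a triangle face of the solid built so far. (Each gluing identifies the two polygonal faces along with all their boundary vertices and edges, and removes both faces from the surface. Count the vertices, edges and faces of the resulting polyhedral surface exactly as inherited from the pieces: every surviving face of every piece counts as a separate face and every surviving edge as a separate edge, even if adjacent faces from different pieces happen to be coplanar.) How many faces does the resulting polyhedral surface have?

62

A 13-gonal bipyramid: V=15, E=39, F=26.
Attach a 13-gonal bipyramid (V=15, E=39, F=26) along a 3-gon: merge 3 vertices and 3 edges, delete both glued faces → V=27, E=75, F=50.
Attach a hexagonal bipyramid (V=8, E=18, F=12) along a 3-gon: merge 3 vertices and 3 edges, delete both glued faces → V=32, E=90, F=60.
Attach a regular tetrahedron (V=4, E=6, F=4) along a 3-gon: merge 3 vertices and 3 edges, delete both glued faces → V=33, E=93, F=62.
Check: V − E + F = 33 − 93 + 62 = 2.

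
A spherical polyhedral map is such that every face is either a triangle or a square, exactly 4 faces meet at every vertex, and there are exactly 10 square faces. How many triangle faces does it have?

Let x be the number of triangles; then F = 10 + x.
Edge–face incidences: 2E = 4·10 + 3·x = 40 + 3x.
Every vertex has degree 4, so 4V = 2E.
Euler: V − E + F = 2 ⇒ (2E)/4 − E + (10 + x) = 2.
Multiply by 8: 2·(2E) − 4·(2E) + 8·(10 + x) = 16, i.e. 80 + 8x − 2·(40 + 3x) = 16.
Collecting terms: 2x = 16, so x = 8.
Then 2E = 40 + 3·8 = 64, so E = 32, V = 2E/4 = 16, F = 10 + 8 = 18.

8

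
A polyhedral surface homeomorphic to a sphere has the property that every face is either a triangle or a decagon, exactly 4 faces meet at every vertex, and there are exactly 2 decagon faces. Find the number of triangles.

Let x be the number of triangles; then F = 2 + x.
Edge–face incidences: 2E = 10·2 + 3·x = 20 + 3x.
Every vertex has degree 4, so 4V = 2E.
Euler: V − E + F = 2 ⇒ (2E)/4 − E + (2 + x) = 2.
Multiply by 8: 2·(2E) − 4·(2E) + 8·(2 + x) = 16, i.e. 16 + 8x − 2·(20 + 3x) = 16.
Collecting terms: 2x − 24 = 16, so 2x = 40, so x = 20.
Then 2E = 20 + 3·20 = 80, so E = 40, V = 2E/4 = 20, F = 2 + 20 = 22.

20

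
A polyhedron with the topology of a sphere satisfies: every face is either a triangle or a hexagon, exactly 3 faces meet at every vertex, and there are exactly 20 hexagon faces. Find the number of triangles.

4

Let x be the number of triangles; then F = 20 + x.
Edge–face incidences: 2E = 6·20 + 3·x = 120 + 3x.
Every vertex has degree 3, so 3V = 2E.
Euler: V − E + F = 2 ⇒ (2E)/3 − E + (20 + x) = 2.
Multiply by 6: 2·(2E) − 3·(2E) + 6·(20 + x) = 12, i.e. 120 + 6x − (120 + 3x) = 12.
Collecting terms: 3x = 12, so x = 4.
Then 2E = 120 + 3·4 = 132, so E = 66, V = 2E/3 = 44, F = 20 + 4 = 24.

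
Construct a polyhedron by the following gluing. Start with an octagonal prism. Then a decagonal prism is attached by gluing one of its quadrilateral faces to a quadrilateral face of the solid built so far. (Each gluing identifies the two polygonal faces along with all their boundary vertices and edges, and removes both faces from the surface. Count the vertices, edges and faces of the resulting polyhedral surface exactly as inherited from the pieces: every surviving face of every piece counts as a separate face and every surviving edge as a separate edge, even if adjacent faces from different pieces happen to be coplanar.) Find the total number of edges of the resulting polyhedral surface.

50

An octagonal prism: V=16, E=24, F=10.
Attach a decagonal prism (V=20, E=30, F=12) along a 4-gon: merge 4 vertices and 4 edges, delete both glued faces → V=32, E=50, F=20.
Check: V − E + F = 32 − 50 + 20 = 2.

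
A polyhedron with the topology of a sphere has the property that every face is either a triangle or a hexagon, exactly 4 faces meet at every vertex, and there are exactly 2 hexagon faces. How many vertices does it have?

12

Let x be the number of triangles; then F = 2 + x.
Edge–face incidences: 2E = 6·2 + 3·x = 12 + 3x.
Every vertex has degree 4, so 4V = 2E.
Euler: V − E + F = 2 ⇒ (2E)/4 − E + (2 + x) = 2.
Multiply by 8: 2·(2E) − 4·(2E) + 8·(2 + x) = 16, i.e. 16 + 8x − 2·(12 + 3x) = 16.
Collecting terms: 2x − 8 = 16, so 2x = 24, so x = 12.
Then 2E = 12 + 3·12 = 48, so E = 24, V = 2E/4 = 12, F = 2 + 12 = 14.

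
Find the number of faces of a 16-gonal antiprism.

34

An antiprism on an n-gon has two n-gon caps and 2n triangles: V = 2·16 = 32, E = 4·16 = 64, F = 2·16 + 2 = 34.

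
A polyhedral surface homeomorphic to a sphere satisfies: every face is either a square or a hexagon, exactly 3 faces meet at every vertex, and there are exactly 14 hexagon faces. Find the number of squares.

Let x be the number of squares; then F = 14 + x.
Edge–face incidences: 2E = 6·14 + 4·x = 84 + 4x.
Every vertex has degree 3, so 3V = 2E.
Euler: V − E + F = 2 ⇒ (2E)/3 − E + (14 + x) = 2.
Multiply by 6: 2·(2E) − 3·(2E) + 6·(14 + x) = 12, i.e. 84 + 6x − (84 + 4x) = 12.
Collecting terms: 2x = 12, so x = 6.
Then 2E = 84 + 4·6 = 108, so E = 54, V = 2E/3 = 36, F = 14 + 6 = 20.

6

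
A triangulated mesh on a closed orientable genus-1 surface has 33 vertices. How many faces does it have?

66

χ = 2 − 2·1 = 0, and every face is a triangle so 3F = 2E.
V − E + F = 0 with E = 3F/2 gives 33 − (3/2 − 1)·F = 0, so F = 66 and E = 99.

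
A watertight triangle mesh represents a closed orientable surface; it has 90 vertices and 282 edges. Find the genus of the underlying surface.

Every face is a triangle and each edge borders two faces, so 3F = 2·282, giving F = 188.
χ = V − E + F = 90 − 282 + 188 = -4.
For a closed orientable surface χ = 2 − 2g, so g = (2 − (-4))/2 = 3.

3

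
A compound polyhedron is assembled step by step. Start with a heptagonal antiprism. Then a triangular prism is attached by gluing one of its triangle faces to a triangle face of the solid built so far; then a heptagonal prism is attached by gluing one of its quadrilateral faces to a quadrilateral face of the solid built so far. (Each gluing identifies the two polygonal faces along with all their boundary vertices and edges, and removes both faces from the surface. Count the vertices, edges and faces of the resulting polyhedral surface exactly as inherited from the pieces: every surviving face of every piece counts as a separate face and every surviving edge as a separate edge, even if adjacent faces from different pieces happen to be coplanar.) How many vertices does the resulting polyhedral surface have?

A heptagonal antiprism: V=14, E=28, F=16.
Attach a triangular prism (V=6, E=9, F=5) along a 3-gon: merge 3 vertices and 3 edges, delete both glued faces → V=17, E=34, F=19.
Attach a heptagonal prism (V=14, E=21, F=9) along a 4-gon: merge 4 vertices and 4 edges, delete both glued faces → V=27, E=51, F=26.
Check: V − E + F = 27 − 51 + 26 = 2.

27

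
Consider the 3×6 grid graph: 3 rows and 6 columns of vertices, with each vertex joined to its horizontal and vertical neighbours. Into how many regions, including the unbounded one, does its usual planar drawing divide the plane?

The grid has V = 3·6 = 18 vertices and E = 3·5 + 6·2 = 27 edges.
F = 2 − V + E = 2 − 18 + 27 = 11.

11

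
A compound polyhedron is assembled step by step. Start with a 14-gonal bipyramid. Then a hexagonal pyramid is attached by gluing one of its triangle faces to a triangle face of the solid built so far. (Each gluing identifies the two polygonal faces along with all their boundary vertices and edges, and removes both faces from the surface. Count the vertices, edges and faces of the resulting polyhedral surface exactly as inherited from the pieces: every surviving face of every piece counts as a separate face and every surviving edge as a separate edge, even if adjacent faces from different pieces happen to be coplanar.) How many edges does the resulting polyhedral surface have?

51

A 14-gonal bipyramid: V=16, E=42, F=28.
Attach a hexagonal pyramid (V=7, E=12, F=7) along a 3-gon: merge 3 vertices and 3 edges, delete both glued faces → V=20, E=51, F=33.
Check: V − E + F = 20 − 51 + 33 = 2.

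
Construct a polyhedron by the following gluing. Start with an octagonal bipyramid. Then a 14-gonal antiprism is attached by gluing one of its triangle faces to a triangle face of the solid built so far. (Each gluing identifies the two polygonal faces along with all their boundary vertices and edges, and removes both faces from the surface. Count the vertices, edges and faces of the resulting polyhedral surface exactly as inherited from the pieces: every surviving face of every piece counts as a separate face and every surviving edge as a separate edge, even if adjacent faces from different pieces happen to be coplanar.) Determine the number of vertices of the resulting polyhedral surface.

35

An octagonal bipyramid: V=10, E=24, F=16.
Attach a 14-gonal antiprism (V=28, E=56, F=30) along a 3-gon: merge 3 vertices and 3 edges, delete both glued faces → V=35, E=77, F=44.
Check: V − E + F = 35 − 77 + 44 = 2.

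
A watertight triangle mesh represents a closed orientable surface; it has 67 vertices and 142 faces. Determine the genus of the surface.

Every face is a triangle, so 2E = 3·142 = 426, giving E = 213.
χ = V − E + F = 67 − 213 + 142 = -4.
For a closed orientable surface χ = 2 − 2g, so g = (2 − (-4))/2 = 3.

3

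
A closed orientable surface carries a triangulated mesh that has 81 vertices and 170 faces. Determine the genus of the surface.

Every face is a triangle, so 2E = 3·170 = 510, giving E = 255.
χ = V − E + F = 81 − 255 + 170 = -4.
For a closed orientable surface χ = 2 − 2g, so g = (2 − (-4))/2 = 3.

3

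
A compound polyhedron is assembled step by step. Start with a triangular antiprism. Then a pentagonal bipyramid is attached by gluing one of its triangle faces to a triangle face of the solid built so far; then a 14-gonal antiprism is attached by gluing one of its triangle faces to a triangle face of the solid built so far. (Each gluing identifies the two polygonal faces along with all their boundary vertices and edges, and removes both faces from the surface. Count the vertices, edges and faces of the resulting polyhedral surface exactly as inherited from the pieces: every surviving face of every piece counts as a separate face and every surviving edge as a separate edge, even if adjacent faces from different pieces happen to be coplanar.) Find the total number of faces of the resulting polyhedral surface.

44

A triangular antiprism: V=6, E=12, F=8.
Attach a pentagonal bipyramid (V=7, E=15, F=10) along a 3-gon: merge 3 vertices and 3 edges, delete both glued faces → V=10, E=24, F=16.
Attach a 14-gonal antiprism (V=28, E=56, F=30) along a 3-gon: merge 3 vertices and 3 edges, delete both glued faces → V=35, E=77, F=44.
Check: V − E + F = 35 − 77 + 44 = 2.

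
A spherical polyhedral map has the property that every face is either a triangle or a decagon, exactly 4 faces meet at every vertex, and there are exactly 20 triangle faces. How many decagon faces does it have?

2

Let x be the number of decagons; then F = 20 + x.
Edge–face incidences: 2E = 3·20 + 10·x = 60 + 10x.
Every vertex has degree 4, so 4V = 2E.
Euler: V − E + F = 2 ⇒ (2E)/4 − E + (20 + x) = 2.
Multiply by 8: 2·(2E) − 4·(2E) + 8·(20 + x) = 16, i.e. 160 + 8x − 2·(60 + 10x) = 16.
Collecting terms: −12x + 40 = 16, so −12x = −24, so x = 2.
Then 2E = 60 + 10·2 = 80, so E = 40, V = 2E/4 = 20, F = 20 + 2 = 22.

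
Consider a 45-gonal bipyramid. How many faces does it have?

90

A bipyramid over an n-gon has 2n triangular faces and n + 2 vertices: V = 45 + 2 = 47, E = 3·45 = 135, F = 2·45 = 90.
Check: V − E + F = 47 − 135 + 90 = 2.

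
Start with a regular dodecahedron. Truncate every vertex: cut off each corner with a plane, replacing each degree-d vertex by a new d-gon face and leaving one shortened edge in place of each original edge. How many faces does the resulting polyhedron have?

The base solid has V = 20, E = 30, F = 12.
Truncation replaces each original edge-end by a new vertex, so V′ = 2E = 60.
Each original edge survives, and each old vertex of degree d contributes d new edges; summing degrees gives Σd = 2E, so E′ = E + 2E = 3E = 90.
Each original face survives and each original vertex becomes one new face: F′ = F + V = 32.

32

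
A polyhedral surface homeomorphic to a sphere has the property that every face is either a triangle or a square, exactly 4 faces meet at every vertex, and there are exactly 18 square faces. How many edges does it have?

48

Let x be the number of triangles; then F = 18 + x.
Edge–face incidences: 2E = 4·18 + 3·x = 72 + 3x.
Every vertex has degree 4, so 4V = 2E.
Euler: V − E + F = 2 ⇒ (2E)/4 − E + (18 + x) = 2.
Multiply by 8: 2·(2E) − 4·(2E) + 8·(18 + x) = 16, i.e. 144 + 8x − 2·(72 + 3x) = 16.
Collecting terms: 2x = 16, so x = 8.
Then 2E = 72 + 3·8 = 96, so E = 48, V = 2E/4 = 24, F = 18 + 8 = 26.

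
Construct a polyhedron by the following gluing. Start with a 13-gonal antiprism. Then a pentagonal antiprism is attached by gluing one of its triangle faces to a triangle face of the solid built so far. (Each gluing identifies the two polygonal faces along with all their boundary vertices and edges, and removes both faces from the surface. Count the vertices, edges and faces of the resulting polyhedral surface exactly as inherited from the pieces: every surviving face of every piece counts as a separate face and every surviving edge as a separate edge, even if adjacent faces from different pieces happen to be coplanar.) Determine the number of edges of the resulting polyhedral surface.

69

A 13-gonal antiprism: V=26, E=52, F=28.
Attach a pentagonal antiprism (V=10, E=20, F=12) along a 3-gon: merge 3 vertices and 3 edges, delete both glued faces → V=33, E=69, F=38.
Check: V − E + F = 33 − 69 + 38 = 2.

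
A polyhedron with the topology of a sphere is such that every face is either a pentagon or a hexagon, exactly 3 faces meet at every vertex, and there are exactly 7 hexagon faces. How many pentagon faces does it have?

12

Let x be the number of pentagons; then F = 7 + x.
Edge–face incidences: 2E = 6·7 + 5·x = 42 + 5x.
Every vertex has degree 3, so 3V = 2E.
Euler: V − E + F = 2 ⇒ (2E)/3 − E + (7 + x) = 2.
Multiply by 6: 2·(2E) − 3·(2E) + 6·(7 + x) = 12, i.e. 42 + 6x − (42 + 5x) = 12.
Collecting terms: x = 12.
Then 2E = 42 + 5·12 = 102, so E = 51, V = 2E/3 = 34, F = 7 + 12 = 19.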